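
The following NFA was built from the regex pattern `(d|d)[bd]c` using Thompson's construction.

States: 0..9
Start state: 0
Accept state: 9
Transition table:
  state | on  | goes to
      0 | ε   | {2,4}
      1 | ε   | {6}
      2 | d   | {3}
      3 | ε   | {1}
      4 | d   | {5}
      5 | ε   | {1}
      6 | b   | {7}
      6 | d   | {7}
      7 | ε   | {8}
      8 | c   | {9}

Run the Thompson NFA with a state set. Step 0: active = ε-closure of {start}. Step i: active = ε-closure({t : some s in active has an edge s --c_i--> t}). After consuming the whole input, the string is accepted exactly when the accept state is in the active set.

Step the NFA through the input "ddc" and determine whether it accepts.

initial (ε-close {0}): {0,2,4}
'd' @ 1: {1,3,5,6}
'd' @ 2: {7,8}
'c' @ 3: {9}  [accepting]
after full input: {9}  (accept=9 in)

Answer: ACCEPT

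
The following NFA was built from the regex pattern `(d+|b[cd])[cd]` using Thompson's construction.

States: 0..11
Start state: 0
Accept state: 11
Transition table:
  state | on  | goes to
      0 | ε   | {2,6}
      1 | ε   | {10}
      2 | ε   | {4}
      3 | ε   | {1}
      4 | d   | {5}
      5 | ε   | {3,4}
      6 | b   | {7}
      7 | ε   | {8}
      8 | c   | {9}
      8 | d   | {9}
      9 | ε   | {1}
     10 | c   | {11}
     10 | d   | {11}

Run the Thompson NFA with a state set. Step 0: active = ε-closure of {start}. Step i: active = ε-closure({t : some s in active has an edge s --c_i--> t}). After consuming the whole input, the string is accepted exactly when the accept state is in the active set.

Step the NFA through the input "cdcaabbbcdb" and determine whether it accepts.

initial (ε-close {0}): {0,2,4,6}
'c' @ 1: {}  — state set empty
rest 'dcaabbbcdb' ignored (set empty)
end set {} — state 11 not in

Answer: REJECT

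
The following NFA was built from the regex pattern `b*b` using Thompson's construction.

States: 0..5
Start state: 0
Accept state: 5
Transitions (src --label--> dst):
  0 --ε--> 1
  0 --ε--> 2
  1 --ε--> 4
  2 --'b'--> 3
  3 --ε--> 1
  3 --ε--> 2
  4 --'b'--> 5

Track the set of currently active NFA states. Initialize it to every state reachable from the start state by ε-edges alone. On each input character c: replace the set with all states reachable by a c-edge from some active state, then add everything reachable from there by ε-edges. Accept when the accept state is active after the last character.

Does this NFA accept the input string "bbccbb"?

Answer: REJECT

Derivation:
initial (ε-close {0}): {0,1,2,4}
'b' @ 1: {1,2,3,4,5}  (accept∈set)
'b' @ 2: {1,2,3,4,5}  (accept∈set)
'c' @ 3: {}  — dead — no transitions
rest 'cbb' ignored (set empty)
after full input: {}  (accept=5 not in)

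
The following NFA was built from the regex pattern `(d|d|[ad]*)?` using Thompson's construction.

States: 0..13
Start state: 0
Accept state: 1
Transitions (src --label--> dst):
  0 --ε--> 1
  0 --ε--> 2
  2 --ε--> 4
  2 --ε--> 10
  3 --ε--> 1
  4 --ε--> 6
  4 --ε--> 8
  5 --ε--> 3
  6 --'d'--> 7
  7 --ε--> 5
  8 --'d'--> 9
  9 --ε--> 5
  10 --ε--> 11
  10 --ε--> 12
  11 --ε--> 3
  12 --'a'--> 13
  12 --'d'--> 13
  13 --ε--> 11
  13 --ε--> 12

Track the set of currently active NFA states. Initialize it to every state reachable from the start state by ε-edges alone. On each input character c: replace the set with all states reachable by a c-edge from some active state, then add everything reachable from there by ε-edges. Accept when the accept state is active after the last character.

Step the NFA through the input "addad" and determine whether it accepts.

Answer: ACCEPT

Steps:
S₀ = ε-closure({0}) = {0,1,2,3,4,6,8,10,11,12}
'a' @ 1: {1,3,11,12,13}  (accept∈set)
'd' @ 2: {1,3,11,12,13}  (accept∈set)
'd' @ 3: {1,3,11,12,13}  (accept∈set)
'a' @ 4: {1,3,11,12,13}  (accept∈set)
'd' @ 5: {1,3,11,12,13}  (accept∈set)
after full input: {1,3,11,12,13}  (accept=1 in)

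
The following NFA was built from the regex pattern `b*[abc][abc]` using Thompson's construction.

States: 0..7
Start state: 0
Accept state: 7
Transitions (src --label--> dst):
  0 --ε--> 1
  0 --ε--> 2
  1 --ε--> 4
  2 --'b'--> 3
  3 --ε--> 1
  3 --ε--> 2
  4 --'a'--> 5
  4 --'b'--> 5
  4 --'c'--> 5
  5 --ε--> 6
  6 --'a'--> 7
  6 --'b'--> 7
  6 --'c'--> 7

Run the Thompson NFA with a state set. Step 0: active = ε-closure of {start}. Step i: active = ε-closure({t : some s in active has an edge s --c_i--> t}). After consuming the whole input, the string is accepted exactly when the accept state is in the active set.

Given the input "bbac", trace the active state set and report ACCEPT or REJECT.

S₀ = ε-closure({0}) = {0,1,2,4}
'b' @ 1: {1,2,3,4,5,6}
'b' @ 2: {1,2,3,4,5,6,7}  [accepting]
'a' @ 3: {5,6,7}  [accepting]
'c' @ 4: {7}  [accepting]
end set {7} — state 7 in

Answer: ACCEPT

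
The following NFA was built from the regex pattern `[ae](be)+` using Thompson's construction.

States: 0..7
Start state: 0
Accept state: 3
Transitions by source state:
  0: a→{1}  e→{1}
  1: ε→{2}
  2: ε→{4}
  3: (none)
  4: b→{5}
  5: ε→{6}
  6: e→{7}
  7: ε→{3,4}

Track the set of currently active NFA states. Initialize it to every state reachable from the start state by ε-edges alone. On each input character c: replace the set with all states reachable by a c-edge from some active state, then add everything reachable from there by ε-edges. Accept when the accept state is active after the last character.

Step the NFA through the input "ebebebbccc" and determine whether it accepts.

initial (ε-close {0}): {0}
'e' @ 1: {1,2,4}
'b' @ 2: {5,6}
'e' @ 3: {3,4,7}  ✓accept
'b' @ 4: {5,6}
'e' @ 5: {3,4,7}  ✓accept
'b' @ 6: {5,6}
'b' @ 7: {}  — state set empty
rest 'ccc' ignored (set empty)
final: {}; accept 3 not in set

Answer: REJECT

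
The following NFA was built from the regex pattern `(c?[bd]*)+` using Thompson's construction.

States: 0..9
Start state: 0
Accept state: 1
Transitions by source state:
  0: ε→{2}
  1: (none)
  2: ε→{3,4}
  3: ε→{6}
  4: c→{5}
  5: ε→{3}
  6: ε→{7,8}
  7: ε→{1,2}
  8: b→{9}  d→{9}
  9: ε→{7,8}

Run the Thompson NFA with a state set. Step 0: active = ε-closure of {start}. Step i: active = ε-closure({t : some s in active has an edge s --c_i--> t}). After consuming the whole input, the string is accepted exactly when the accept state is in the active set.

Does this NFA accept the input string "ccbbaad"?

Answer: REJECT

Trace:
initial (ε-close {0}): {0,1,2,3,4,6,7,8}
'c' @ 1: {1,2,3,4,5,6,7,8}  (accept∈set)
'c' @ 2: {1,2,3,4,5,6,7,8}  (accept∈set)
'b' @ 3: {1,2,3,4,6,7,8,9}  (accept∈set)
'b' @ 4: {1,2,3,4,6,7,8,9}  (accept∈set)
'a' @ 5: {}  — dead — no transitions
rest 'ad' ignored (set empty)
end set {} — state 1 not in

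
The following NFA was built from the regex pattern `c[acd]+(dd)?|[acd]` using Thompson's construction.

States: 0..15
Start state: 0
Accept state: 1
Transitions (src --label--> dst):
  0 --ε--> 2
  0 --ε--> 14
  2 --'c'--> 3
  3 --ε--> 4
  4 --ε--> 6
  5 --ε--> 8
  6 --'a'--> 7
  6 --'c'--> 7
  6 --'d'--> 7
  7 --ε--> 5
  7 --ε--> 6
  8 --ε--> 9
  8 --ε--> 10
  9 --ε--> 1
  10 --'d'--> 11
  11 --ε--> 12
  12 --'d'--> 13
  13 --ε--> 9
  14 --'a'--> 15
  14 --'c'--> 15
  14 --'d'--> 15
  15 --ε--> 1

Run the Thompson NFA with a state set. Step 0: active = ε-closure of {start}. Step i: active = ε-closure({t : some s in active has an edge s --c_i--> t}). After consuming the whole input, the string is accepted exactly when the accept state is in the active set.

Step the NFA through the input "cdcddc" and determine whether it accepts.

S₀ = ε-closure({0}) = {0,2,14}
'c' @ 1: {1,3,4,6,15}  [accepting]
'd' @ 2: {1,5,6,7,8,9,10}  [accepting]
'c' @ 3: {1,5,6,7,8,9,10}  [accepting]
'd' @ 4: {1,5,6,7,8,9,10,11,12}  [accepting]
'd' @ 5: {1,5,6,7,8,9,10,11,12,13}  [accepting]
'c' @ 6: {1,5,6,7,8,9,10}  [accepting]
final: {1,5,6,7,8,9,10}; accept 1 in set

Answer: ACCEPT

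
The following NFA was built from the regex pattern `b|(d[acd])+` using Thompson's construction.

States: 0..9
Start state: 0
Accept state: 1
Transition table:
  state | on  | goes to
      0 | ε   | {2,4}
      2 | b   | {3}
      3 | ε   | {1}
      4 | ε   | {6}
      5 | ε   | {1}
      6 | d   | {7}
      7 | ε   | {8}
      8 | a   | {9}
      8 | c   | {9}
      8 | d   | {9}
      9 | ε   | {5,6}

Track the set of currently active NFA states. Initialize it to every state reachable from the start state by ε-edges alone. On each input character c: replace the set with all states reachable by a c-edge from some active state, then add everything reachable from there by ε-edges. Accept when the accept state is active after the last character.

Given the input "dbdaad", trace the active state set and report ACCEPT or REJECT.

Answer: REJECT

Derivation:
S₀ = ε-closure({0}) = {0,2,4,6}
'd' @ 1: {7,8}
'b' @ 2: {}  — dead — no transitions
rest 'daad' ignored (set empty)
after full input: {}  (accept=1 not in)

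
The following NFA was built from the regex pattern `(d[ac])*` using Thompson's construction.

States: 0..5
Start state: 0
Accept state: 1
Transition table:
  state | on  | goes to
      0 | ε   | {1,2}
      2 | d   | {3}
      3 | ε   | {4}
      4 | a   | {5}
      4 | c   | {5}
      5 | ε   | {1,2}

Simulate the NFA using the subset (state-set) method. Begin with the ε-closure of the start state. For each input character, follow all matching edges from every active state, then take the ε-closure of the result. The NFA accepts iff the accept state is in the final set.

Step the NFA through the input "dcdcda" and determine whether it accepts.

Answer: ACCEPT

Trace:
S₀ = ε-closure({0}) = {0,1,2}
'd' @ 1: {3,4}
'c' @ 2: {1,2,5}  (accept∈set)
'd' @ 3: {3,4}
'c' @ 4: {1,2,5}  (accept∈set)
'd' @ 5: {3,4}
'a' @ 6: {1,2,5}  (accept∈set)
end set {1,2,5} — state 1 in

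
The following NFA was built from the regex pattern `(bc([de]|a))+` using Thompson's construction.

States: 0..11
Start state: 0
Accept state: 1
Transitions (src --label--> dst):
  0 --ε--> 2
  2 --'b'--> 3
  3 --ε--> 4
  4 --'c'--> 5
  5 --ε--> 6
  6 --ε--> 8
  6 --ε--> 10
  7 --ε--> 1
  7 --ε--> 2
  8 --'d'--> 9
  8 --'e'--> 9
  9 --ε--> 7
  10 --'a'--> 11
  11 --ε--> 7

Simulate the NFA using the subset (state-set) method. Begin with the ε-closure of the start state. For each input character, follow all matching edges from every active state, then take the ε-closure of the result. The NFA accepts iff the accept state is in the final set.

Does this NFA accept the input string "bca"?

Answer: ACCEPT

Steps:
initial (ε-close {0}): {0,2}
'b' @ 1: {3,4}
'c' @ 2: {5,6,8,10}
'a' @ 3: {1,2,7,11}  [accepting]
final: {1,2,7,11}; accept 1 in set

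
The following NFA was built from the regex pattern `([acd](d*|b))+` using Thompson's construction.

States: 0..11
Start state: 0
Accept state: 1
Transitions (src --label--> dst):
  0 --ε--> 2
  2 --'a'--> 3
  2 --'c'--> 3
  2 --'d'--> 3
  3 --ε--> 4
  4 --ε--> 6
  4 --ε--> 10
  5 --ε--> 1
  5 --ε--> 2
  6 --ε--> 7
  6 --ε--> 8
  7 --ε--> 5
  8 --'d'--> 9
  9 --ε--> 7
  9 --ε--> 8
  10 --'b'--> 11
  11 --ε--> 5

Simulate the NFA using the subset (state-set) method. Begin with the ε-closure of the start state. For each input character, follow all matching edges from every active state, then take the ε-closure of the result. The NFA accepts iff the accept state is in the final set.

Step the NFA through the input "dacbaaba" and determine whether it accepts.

S₀ = ε-closure({0}) = {0,2}
'd' @ 1: {1,2,3,4,5,6,7,8,10}  ✓accept
'a' @ 2: {1,2,3,4,5,6,7,8,10}  ✓accept
'c' @ 3: {1,2,3,4,5,6,7,8,10}  ✓accept
'b' @ 4: {1,2,5,11}  ✓accept
'a' @ 5: {1,2,3,4,5,6,7,8,10}  ✓accept
'a' @ 6: {1,2,3,4,5,6,7,8,10}  ✓accept
'b' @ 7: {1,2,5,11}  ✓accept
'a' @ 8: {1,2,3,4,5,6,7,8,10}  ✓accept
after full input: {1,2,3,4,5,6,7,8,10}  (accept=1 in)

Answer: ACCEPT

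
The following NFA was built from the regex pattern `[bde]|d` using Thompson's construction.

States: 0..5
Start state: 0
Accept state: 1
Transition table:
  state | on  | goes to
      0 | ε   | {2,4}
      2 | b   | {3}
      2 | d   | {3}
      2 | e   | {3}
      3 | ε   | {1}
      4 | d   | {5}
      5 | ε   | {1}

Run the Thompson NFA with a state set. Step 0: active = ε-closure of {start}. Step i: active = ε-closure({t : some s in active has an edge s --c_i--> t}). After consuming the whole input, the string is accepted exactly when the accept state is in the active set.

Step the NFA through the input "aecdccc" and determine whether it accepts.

Answer: REJECT

Trace:
start: ε-closure({0}) = {0,2,4}
'a' @ 1: {}  — dead — no transitions
rest 'ecdccc' ignored (set empty)
after full input: {}  (accept=1 not in)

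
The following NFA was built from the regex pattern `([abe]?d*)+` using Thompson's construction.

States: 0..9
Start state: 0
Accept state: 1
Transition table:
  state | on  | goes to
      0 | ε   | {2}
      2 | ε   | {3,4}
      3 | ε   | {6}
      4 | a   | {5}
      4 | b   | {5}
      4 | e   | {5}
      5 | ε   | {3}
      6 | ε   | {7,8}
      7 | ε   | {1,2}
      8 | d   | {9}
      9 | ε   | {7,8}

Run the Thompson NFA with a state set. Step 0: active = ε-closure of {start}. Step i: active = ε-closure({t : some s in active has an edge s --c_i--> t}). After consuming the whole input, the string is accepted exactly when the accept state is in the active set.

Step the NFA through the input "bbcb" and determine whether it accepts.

start: ε-closure({0}) = {0,1,2,3,4,6,7,8}
'b' @ 1: {1,2,3,4,5,6,7,8}  ✓accept
'b' @ 2: {1,2,3,4,5,6,7,8}  ✓accept
'c' @ 3: {}  — state set empty
rest 'b' ignored (set empty)
end set {} — state 1 not in

Answer: REJECT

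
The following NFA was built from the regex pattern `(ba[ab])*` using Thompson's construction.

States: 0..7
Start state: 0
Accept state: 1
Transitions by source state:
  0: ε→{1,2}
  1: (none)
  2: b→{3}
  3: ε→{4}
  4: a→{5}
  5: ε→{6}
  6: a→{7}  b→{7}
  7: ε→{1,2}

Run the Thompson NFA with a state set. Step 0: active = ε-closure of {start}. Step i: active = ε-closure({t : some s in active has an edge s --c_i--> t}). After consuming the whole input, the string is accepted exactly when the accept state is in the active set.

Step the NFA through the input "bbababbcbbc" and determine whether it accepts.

S₀ = ε-closure({0}) = {0,1,2}
'b' @ 1: {3,4}
'b' @ 2: {}  — no active states
rest 'ababbcbbc' ignored (set empty)
end set {} — state 1 not in

Answer: REJECT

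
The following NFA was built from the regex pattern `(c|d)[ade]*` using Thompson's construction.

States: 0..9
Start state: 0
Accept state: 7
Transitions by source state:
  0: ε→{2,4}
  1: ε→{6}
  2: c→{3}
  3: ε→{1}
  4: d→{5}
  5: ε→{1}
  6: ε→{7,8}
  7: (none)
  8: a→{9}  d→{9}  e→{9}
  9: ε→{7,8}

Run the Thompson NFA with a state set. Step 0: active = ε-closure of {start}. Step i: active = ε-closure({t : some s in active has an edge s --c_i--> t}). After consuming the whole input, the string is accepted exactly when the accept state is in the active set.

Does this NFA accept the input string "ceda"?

start: ε-closure({0}) = {0,2,4}
'c' @ 1: {1,3,6,7,8}  (accept∈set)
'e' @ 2: {7,8,9}  (accept∈set)
'd' @ 3: {7,8,9}  (accept∈set)
'a' @ 4: {7,8,9}  (accept∈set)
final: {7,8,9}; accept 7 in set

Answer: ACCEPT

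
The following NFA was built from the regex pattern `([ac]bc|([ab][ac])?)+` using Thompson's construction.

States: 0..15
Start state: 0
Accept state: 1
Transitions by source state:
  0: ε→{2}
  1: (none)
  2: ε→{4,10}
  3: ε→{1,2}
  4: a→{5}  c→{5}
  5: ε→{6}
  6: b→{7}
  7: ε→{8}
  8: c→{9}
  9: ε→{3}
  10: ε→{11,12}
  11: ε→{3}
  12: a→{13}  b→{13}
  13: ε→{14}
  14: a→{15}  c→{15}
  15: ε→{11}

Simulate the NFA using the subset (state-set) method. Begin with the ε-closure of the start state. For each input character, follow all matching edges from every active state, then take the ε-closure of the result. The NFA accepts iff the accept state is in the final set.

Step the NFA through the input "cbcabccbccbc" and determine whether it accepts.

Answer: ACCEPT

Trace:
initial (ε-close {0}): {0,1,2,3,4,10,11,12}
'c' @ 1: {5,6}
'b' @ 2: {7,8}
'c' @ 3: {1,2,3,4,9,10,11,12}  [accepting]
'a' @ 4: {5,6,13,14}
'b' @ 5: {7,8}
'c' @ 6: {1,2,3,4,9,10,11,12}  [accepting]
'c' @ 7: {5,6}
'b' @ 8: {7,8}
'c' @ 9: {1,2,3,4,9,10,11,12}  [accepting]
'c' @ 10: {5,6}
'b' @ 11: {7,8}
'c' @ 12: {1,2,3,4,9,10,11,12}  [accepting]
end set {1,2,3,4,9,10,11,12} — state 1 in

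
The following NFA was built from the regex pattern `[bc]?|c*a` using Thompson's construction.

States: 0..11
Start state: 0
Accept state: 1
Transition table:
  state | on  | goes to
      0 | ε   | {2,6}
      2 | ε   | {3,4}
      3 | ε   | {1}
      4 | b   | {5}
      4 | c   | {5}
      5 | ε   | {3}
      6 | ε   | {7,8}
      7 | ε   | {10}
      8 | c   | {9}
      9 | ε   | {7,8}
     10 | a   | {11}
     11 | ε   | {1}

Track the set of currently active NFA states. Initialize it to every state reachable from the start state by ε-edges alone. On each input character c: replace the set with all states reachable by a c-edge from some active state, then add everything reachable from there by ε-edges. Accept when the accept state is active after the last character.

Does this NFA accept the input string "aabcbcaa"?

start: ε-closure({0}) = {0,1,2,3,4,6,7,8,10}
'a' @ 1: {1,11}  (accept∈set)
'a' @ 2: {}  — dead — no transitions
rest 'bcbcaa' ignored (set empty)
after full input: {}  (accept=1 not in)

Answer: REJECT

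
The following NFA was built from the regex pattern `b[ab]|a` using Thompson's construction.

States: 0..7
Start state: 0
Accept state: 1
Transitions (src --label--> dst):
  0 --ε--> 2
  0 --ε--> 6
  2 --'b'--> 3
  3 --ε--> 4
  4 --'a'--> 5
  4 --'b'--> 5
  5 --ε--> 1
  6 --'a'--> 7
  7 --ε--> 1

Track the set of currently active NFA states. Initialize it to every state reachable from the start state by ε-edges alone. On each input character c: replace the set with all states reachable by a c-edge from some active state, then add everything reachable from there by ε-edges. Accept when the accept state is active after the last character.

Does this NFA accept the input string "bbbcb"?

S₀ = ε-closure({0}) = {0,2,6}
'b' @ 1: {3,4}
'b' @ 2: {1,5}  ✓accept
'b' @ 3: {}  — dead — no transitions
rest 'cb' ignored (set empty)
end set {} — state 1 not in

Answer: REJECT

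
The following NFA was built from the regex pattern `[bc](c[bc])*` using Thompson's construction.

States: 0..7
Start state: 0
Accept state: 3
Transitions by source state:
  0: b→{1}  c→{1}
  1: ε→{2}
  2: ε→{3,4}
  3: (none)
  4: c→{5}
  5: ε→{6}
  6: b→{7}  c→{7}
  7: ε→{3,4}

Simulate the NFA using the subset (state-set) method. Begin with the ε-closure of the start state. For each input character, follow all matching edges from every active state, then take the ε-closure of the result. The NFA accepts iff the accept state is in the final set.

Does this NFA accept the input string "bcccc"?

S₀ = ε-closure({0}) = {0}
'b' @ 1: {1,2,3,4}  ✓accept
'c' @ 2: {5,6}
'c' @ 3: {3,4,7}  ✓accept
'c' @ 4: {5,6}
'c' @ 5: {3,4,7}  ✓accept
final: {3,4,7}; accept 3 in set

Answer: ACCEPT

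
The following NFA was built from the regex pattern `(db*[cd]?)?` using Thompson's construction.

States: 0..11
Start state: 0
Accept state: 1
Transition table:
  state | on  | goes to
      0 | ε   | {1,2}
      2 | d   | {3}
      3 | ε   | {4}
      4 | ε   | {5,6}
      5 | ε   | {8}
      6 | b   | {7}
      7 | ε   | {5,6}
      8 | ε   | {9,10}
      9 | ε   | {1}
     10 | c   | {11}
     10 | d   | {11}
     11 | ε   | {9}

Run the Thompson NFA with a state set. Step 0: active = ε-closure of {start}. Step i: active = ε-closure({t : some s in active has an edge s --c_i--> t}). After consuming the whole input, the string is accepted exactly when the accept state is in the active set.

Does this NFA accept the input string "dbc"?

start: ε-closure({0}) = {0,1,2}
'd' @ 1: {1,3,4,5,6,8,9,10}  ✓accept
'b' @ 2: {1,5,6,7,8,9,10}  ✓accept
'c' @ 3: {1,9,11}  ✓accept
after full input: {1,9,11}  (accept=1 in)

Answer: ACCEPT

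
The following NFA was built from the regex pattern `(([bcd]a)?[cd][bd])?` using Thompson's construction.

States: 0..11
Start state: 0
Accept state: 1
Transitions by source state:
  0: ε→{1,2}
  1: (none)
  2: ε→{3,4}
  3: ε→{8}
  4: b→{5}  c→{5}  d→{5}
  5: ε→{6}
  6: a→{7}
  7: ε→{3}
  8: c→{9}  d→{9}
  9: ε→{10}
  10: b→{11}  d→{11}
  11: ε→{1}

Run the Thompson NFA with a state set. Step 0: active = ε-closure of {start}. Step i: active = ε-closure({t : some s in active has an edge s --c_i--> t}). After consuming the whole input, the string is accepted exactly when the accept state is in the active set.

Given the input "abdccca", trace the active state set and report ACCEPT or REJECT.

Answer: REJECT

Trace:
S₀ = ε-closure({0}) = {0,1,2,3,4,8}
'a' @ 1: {}  — state set empty
rest 'bdccca' ignored (set empty)
final: {}; accept 1 not in set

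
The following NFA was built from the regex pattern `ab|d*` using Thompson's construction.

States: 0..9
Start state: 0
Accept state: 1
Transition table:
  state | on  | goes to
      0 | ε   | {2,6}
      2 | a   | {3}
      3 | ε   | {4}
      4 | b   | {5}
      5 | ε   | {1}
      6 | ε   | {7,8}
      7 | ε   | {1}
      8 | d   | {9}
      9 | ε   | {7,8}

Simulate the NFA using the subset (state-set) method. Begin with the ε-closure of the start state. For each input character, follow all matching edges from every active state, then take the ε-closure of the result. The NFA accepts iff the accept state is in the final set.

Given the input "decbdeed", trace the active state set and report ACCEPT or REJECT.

Answer: REJECT

Derivation:
start: ε-closure({0}) = {0,1,2,6,7,8}
'd' @ 1: {1,7,8,9}  ✓accept
'e' @ 2: {}  — dead — no transitions
rest 'cbdeed' ignored (set empty)
after full input: {}  (accept=1 not in)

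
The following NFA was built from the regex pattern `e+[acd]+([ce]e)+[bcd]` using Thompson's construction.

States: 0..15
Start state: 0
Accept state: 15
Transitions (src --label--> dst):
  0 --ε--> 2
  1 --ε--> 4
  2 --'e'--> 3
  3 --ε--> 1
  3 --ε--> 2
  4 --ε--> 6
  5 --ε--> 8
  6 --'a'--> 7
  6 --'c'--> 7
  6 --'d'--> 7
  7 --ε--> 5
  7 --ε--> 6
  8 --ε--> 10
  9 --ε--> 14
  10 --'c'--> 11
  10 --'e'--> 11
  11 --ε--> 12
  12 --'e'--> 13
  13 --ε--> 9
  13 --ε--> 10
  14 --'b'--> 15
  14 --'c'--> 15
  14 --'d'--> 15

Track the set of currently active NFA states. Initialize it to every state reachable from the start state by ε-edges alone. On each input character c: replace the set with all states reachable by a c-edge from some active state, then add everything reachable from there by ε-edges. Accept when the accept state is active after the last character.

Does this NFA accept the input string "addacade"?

start: ε-closure({0}) = {0,2}
'a' @ 1: {}  — state set empty
rest 'ddacade' ignored (set empty)
end set {} — state 15 not in

Answer: REJECT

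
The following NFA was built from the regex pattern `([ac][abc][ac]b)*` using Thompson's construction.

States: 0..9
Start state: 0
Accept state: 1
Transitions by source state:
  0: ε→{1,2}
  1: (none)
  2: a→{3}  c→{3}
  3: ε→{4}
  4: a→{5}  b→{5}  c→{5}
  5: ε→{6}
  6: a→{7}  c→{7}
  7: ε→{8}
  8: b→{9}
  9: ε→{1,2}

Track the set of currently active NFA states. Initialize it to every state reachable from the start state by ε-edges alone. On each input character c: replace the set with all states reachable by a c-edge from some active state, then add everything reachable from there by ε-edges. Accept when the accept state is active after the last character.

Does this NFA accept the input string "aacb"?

Answer: ACCEPT

Steps:
initial (ε-close {0}): {0,1,2}
'a' @ 1: {3,4}
'a' @ 2: {5,6}
'c' @ 3: {7,8}
'b' @ 4: {1,2,9}  [accepting]
after full input: {1,2,9}  (accept=1 in)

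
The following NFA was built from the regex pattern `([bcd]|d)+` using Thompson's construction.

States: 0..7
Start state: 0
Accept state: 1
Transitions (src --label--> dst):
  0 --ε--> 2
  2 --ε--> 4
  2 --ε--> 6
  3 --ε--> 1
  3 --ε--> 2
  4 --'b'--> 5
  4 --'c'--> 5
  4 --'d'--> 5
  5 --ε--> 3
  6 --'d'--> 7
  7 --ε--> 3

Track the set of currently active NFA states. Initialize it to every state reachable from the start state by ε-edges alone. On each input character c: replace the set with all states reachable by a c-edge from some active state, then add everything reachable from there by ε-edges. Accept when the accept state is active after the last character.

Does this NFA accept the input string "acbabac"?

start: ε-closure({0}) = {0,2,4,6}
'a' @ 1: {}  — no active states
rest 'cbabac' ignored (set empty)
final: {}; accept 1 not in set

Answer: REJECT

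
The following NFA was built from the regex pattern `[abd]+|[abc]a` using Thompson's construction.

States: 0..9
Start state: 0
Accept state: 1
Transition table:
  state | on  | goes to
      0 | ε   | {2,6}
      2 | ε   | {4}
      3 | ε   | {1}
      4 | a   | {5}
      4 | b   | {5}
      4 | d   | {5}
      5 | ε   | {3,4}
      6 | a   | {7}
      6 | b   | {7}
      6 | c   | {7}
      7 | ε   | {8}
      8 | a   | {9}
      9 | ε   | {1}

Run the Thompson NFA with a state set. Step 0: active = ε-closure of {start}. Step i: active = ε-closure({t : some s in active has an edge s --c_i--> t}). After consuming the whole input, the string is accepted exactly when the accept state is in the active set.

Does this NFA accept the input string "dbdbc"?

initial (ε-close {0}): {0,2,4,6}
'd' @ 1: {1,3,4,5}  ✓accept
'b' @ 2: {1,3,4,5}  ✓accept
'd' @ 3: {1,3,4,5}  ✓accept
'b' @ 4: {1,3,4,5}  ✓accept
'c' @ 5: {}  — no active states
end set {} — state 1 not in

Answer: REJECT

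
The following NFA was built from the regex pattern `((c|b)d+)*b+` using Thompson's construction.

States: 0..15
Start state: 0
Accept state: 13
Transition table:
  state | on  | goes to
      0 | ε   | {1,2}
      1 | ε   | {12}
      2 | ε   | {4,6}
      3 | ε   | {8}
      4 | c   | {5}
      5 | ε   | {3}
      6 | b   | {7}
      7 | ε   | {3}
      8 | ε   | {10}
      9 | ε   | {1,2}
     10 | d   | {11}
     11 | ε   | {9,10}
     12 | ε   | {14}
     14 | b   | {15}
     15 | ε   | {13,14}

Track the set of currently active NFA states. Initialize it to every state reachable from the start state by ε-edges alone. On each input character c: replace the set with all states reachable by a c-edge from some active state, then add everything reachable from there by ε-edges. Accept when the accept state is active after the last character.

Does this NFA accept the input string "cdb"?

Answer: ACCEPT

Steps:
initial (ε-close {0}): {0,1,2,4,6,12,14}
'c' @ 1: {3,5,8,10}
'd' @ 2: {1,2,4,6,9,10,11,12,14}
'b' @ 3: {3,7,8,10,13,14,15}  ✓accept
after full input: {3,7,8,10,13,14,15}  (accept=13 in)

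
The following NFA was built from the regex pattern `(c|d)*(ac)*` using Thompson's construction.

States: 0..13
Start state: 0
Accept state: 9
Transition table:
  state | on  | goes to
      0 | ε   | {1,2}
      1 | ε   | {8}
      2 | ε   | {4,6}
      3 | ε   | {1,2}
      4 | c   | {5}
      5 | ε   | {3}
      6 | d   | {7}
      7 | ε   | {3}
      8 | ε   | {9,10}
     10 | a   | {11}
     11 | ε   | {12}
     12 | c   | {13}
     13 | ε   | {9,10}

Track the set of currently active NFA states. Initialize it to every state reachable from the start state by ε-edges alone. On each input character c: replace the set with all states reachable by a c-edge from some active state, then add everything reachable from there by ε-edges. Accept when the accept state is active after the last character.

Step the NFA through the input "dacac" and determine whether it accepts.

initial (ε-close {0}): {0,1,2,4,6,8,9,10}
'd' @ 1: {1,2,3,4,6,7,8,9,10}  ✓accept
'a' @ 2: {11,12}
'c' @ 3: {9,10,13}  ✓accept
'a' @ 4: {11,12}
'c' @ 5: {9,10,13}  ✓accept
after full input: {9,10,13}  (accept=9 in)

Answer: ACCEPT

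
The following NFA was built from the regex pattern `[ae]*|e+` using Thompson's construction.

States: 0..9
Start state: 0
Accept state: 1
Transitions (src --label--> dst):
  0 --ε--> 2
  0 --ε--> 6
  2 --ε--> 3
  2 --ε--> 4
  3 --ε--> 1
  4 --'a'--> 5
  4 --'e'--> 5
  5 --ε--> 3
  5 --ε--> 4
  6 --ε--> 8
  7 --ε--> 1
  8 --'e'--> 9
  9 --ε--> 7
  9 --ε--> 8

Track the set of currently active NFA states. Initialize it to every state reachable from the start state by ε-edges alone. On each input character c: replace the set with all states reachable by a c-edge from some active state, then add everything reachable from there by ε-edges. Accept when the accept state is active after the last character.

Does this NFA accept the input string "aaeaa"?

Answer: ACCEPT

Derivation:
initial (ε-close {0}): {0,1,2,3,4,6,8}
'a' @ 1: {1,3,4,5}  (accept∈set)
'a' @ 2: {1,3,4,5}  (accept∈set)
'e' @ 3: {1,3,4,5}  (accept∈set)
'a' @ 4: {1,3,4,5}  (accept∈set)
'a' @ 5: {1,3,4,5}  (accept∈set)
end set {1,3,4,5} — state 1 in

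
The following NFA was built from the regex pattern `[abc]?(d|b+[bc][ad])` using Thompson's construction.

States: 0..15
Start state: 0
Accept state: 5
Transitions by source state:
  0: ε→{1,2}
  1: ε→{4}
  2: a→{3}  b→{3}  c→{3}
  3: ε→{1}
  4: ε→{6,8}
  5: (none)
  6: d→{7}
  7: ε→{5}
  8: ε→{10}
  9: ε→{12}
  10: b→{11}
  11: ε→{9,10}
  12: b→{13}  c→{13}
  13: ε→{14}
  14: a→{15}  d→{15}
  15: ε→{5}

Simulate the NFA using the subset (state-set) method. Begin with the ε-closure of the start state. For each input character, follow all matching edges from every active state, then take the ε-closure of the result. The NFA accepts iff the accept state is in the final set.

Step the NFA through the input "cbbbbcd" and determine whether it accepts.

S₀ = ε-closure({0}) = {0,1,2,4,6,8,10}
'c' @ 1: {1,3,4,6,8,10}
'b' @ 2: {9,10,11,12}
'b' @ 3: {9,10,11,12,13,14}
'b' @ 4: {9,10,11,12,13,14}
'b' @ 5: {9,10,11,12,13,14}
'c' @ 6: {13,14}
'd' @ 7: {5,15}  ✓accept
end set {5,15} — state 5 in

Answer: ACCEPT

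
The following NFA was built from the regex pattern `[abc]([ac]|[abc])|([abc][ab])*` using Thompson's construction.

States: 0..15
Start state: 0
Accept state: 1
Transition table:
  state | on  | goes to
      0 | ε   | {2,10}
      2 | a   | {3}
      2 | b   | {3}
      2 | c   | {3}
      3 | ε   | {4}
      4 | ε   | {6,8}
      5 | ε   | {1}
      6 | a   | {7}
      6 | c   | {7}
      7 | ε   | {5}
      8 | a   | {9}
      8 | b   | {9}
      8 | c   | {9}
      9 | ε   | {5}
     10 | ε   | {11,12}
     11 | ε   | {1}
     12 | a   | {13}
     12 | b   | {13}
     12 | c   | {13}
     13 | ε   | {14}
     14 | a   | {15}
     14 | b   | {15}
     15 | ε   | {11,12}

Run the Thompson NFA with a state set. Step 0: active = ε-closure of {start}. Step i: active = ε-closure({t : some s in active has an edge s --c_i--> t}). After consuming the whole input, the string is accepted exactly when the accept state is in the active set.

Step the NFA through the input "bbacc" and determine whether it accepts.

initial (ε-close {0}): {0,1,2,10,11,12}
'b' @ 1: {3,4,6,8,13,14}
'b' @ 2: {1,5,9,11,12,15}  ✓accept
'a' @ 3: {13,14}
'c' @ 4: {}  — state set empty
rest 'c' ignored (set empty)
final: {}; accept 1 not in set

Answer: REJECT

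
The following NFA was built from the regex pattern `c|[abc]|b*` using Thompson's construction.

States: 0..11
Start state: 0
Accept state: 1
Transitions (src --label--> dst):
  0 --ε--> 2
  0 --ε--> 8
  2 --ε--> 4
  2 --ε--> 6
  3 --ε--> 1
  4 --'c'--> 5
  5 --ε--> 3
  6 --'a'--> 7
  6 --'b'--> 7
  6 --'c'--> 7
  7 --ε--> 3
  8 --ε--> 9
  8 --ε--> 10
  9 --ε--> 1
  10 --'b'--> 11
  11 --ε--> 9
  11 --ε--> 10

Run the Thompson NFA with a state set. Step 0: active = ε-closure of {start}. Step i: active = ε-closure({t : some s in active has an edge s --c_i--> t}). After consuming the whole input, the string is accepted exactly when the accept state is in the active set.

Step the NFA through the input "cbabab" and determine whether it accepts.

Answer: REJECT

Steps:
start: ε-closure({0}) = {0,1,2,4,6,8,9,10}
'c' @ 1: {1,3,5,7}  (accept∈set)
'b' @ 2: {}  — state set empty
rest 'abab' ignored (set empty)
after full input: {}  (accept=1 not in)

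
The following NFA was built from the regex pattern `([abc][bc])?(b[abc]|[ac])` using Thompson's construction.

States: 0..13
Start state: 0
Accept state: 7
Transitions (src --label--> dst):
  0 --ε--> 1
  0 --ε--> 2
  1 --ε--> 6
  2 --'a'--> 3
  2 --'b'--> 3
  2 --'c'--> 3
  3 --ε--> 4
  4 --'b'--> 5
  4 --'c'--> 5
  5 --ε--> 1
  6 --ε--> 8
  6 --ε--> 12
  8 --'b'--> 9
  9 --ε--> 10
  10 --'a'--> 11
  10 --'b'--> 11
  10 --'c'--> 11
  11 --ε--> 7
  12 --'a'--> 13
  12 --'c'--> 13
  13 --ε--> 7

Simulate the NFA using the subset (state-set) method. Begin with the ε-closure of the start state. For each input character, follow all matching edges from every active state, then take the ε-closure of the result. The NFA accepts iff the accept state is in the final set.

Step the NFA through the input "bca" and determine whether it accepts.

initial (ε-close {0}): {0,1,2,6,8,12}
'b' @ 1: {3,4,9,10}
'c' @ 2: {1,5,6,7,8,11,12}  [accepting]
'a' @ 3: {7,13}  [accepting]
final: {7,13}; accept 7 in set

Answer: ACCEPT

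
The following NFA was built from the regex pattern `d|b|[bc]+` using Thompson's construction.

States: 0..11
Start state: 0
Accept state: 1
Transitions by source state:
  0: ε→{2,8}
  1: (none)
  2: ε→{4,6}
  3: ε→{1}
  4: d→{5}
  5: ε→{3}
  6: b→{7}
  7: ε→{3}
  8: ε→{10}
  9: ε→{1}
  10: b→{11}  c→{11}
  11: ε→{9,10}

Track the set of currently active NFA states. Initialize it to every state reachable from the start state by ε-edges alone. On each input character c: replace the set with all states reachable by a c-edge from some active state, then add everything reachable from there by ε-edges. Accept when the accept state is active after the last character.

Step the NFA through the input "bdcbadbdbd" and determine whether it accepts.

Answer: REJECT

Derivation:
start: ε-closure({0}) = {0,2,4,6,8,10}
'b' @ 1: {1,3,7,9,10,11}  [accepting]
'd' @ 2: {}  — dead — no transitions
rest 'cbadbdbd' ignored (set empty)
final: {}; accept 1 not in set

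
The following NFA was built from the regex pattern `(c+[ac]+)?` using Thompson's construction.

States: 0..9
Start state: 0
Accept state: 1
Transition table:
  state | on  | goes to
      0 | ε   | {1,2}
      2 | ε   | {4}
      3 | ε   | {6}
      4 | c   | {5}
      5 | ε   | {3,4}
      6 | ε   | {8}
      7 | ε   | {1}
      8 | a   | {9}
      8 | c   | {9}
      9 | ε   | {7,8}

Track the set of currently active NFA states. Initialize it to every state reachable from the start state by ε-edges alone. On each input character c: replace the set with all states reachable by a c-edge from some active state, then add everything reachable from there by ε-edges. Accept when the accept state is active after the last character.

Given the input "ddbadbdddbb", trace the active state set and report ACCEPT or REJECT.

Answer: REJECT

Derivation:
start: ε-closure({0}) = {0,1,2,4}
'd' @ 1: {}  — dead — no transitions
rest 'dbadbdddbb' ignored (set empty)
end set {} — state 1 not in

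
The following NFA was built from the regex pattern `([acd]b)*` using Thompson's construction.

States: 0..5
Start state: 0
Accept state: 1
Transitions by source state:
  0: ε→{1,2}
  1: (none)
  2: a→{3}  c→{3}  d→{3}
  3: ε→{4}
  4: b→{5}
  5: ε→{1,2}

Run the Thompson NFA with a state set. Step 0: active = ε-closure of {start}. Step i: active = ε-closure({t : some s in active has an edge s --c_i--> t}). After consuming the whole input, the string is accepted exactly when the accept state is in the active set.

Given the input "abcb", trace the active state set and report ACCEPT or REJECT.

Answer: ACCEPT

Trace:
initial (ε-close {0}): {0,1,2}
'a' @ 1: {3,4}
'b' @ 2: {1,2,5}  [accepting]
'c' @ 3: {3,4}
'b' @ 4: {1,2,5}  [accepting]
after full input: {1,2,5}  (accept=1 in)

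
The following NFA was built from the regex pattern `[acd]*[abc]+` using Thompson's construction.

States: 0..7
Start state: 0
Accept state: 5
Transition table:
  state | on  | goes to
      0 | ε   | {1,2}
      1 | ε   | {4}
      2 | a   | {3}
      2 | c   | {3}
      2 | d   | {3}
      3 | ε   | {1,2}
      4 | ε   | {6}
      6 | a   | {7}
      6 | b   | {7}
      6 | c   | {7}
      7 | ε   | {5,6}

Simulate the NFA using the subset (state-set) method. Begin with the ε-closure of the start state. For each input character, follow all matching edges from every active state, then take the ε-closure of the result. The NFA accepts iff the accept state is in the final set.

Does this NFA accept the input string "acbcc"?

start: ε-closure({0}) = {0,1,2,4,6}
'a' @ 1: {1,2,3,4,5,6,7}  ✓accept
'c' @ 2: {1,2,3,4,5,6,7}  ✓accept
'b' @ 3: {5,6,7}  ✓accept
'c' @ 4: {5,6,7}  ✓accept
'c' @ 5: {5,6,7}  ✓accept
end set {5,6,7} — state 5 in

Answer: ACCEPT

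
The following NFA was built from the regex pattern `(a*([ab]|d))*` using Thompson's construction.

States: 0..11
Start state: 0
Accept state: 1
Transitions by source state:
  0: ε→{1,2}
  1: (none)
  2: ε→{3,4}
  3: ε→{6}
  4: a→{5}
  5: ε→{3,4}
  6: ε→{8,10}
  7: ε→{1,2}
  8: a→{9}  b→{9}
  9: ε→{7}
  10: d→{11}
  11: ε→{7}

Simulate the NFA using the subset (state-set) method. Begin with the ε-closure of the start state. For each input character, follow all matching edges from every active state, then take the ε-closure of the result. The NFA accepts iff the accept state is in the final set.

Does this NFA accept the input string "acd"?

Answer: REJECT

Steps:
S₀ = ε-closure({0}) = {0,1,2,3,4,6,8,10}
'a' @ 1: {1,2,3,4,5,6,7,8,9,10}  (accept∈set)
'c' @ 2: {}  — dead — no transitions
rest 'd' ignored (set empty)
end set {} — state 1 not in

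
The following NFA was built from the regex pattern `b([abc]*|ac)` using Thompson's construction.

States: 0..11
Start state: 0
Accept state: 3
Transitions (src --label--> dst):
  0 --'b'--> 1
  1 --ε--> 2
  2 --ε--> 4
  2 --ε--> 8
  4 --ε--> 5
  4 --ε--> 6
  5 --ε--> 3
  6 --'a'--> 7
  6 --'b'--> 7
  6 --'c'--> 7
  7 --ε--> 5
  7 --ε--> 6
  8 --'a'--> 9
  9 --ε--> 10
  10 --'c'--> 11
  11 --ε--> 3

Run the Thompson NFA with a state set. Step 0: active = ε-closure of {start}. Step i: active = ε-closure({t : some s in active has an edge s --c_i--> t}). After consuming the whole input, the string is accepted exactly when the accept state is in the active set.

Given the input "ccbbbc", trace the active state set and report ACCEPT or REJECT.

Answer: REJECT

Steps:
start: ε-closure({0}) = {0}
'c' @ 1: {}  — state set empty
rest 'cbbbc' ignored (set empty)
final: {}; accept 3 not in set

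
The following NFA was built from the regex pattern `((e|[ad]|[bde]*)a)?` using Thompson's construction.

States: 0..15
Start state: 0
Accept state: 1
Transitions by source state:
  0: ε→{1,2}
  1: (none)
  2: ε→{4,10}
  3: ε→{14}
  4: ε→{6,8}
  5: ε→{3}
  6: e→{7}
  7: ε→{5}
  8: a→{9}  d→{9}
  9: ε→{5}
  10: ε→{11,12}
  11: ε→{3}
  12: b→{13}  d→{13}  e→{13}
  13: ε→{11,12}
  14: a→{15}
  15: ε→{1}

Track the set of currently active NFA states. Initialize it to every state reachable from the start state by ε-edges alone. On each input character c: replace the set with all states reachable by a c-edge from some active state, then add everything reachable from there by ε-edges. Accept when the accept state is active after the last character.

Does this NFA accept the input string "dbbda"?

S₀ = ε-closure({0}) = {0,1,2,3,4,6,8,10,11,12,14}
'd' @ 1: {3,5,9,11,12,13,14}
'b' @ 2: {3,11,12,13,14}
'b' @ 3: {3,11,12,13,14}
'd' @ 4: {3,11,12,13,14}
'a' @ 5: {1,15}  [accepting]
final: {1,15}; accept 1 in set

Answer: ACCEPT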